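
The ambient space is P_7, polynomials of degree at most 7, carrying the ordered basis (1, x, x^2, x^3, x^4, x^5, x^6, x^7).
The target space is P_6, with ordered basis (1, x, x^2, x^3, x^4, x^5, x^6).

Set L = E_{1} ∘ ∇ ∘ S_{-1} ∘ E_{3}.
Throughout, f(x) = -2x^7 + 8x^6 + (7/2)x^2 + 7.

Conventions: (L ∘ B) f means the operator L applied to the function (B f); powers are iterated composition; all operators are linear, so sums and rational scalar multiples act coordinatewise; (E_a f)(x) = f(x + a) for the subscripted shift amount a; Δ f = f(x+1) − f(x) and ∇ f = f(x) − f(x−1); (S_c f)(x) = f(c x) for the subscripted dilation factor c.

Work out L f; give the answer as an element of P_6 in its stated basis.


the image equals g(x) = 14x^6 - 162x^5 + 730x^4 - 1510x^3 + 1062x^2 + 825x - 2439/2

E_{3} f = -2x^7 - 34x^6 - 234x^5 - 810x^4 - 1350x^3 - (965/2)x^2 + 1479x + 2993/2
S_{-1} E_{3} f = 2x^7 - 34x^6 + 234x^5 - 810x^4 + 1350x^3 - (965/2)x^2 - 1479x + 2993/2
∇ (S_{-1} ∘ E_{3}) f = 14x^6 - 246x^5 + 1750x^4 - 6330x^3 + 11802x^2 - 9643x + 2867/2
E_{1} ∇ (S_{-1} ∘ E_{3}) f = 14x^6 - 162x^5 + 730x^4 - 1510x^3 + 1062x^2 + 825x - 2439/2


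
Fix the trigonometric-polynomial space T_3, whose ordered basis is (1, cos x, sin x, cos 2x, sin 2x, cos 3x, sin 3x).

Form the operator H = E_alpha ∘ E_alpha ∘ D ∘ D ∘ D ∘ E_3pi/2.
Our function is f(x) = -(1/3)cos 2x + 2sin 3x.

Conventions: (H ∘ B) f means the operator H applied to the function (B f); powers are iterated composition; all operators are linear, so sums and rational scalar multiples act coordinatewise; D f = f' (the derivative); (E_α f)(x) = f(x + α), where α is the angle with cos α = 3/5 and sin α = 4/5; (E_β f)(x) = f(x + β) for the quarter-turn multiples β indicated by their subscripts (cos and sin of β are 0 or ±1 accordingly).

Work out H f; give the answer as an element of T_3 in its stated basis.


the image equals g(x) = -(896/625)cos 2x - (4216/1875)sin 2x - (555984/15625)cos 3x + (634662/15625)sin 3x

E_3pi/2 f = (1/3)cos 2x + 2cos 3x
D E_3pi/2 f = -(2/3)sin 2x - 6sin 3x
D (D ∘ E_3pi/2) f = -(4/3)cos 2x - 18cos 3x
D D (D ∘ E_3pi/2) f = (8/3)sin 2x + 54sin 3x
E_alpha D D (D ∘ E_3pi/2) f = (64/25)cos 2x - (56/75)sin 2x + (2376/125)cos 3x - (6318/125)sin 3x
E_alpha E_alpha D D (D ∘ E_3pi/2) f = -(896/625)cos 2x - (4216/1875)sin 2x - (555984/15625)cos 3x + (634662/15625)sin 3x


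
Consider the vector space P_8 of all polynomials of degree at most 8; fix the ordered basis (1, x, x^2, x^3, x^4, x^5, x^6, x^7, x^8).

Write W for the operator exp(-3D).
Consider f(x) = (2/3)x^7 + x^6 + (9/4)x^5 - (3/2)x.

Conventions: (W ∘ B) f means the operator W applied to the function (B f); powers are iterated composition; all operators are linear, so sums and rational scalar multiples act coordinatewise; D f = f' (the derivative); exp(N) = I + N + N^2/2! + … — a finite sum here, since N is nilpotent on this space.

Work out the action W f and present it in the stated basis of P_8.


the result is g(x) = (2/3)x^7 - 13x^6 + (441/4)x^5 - (2115/4)x^4 + (3105/2)x^3 - (5589/2)x^2 + (11415/4)x - 5085/4

order-1 term: -14x^6 - 18x^5 - (135/4)x^4 + 9/2
order-2 term: 126x^5 + 135x^4 + (405/2)x^3
order-3 term: -630x^4 - 540x^3 - (1215/2)x^2
order-4 term: 1890x^3 + 1215x^2 + (3645/4)x
order-5 term: -3402x^2 - 1458x - 2187/4
order-6 term: 3402x + 729
order-7 term: -1458
the series for exp(-3D) f terminates at order 7
exp(-3D) f = (2/3)x^7 - 13x^6 + (441/4)x^5 - (2115/4)x^4 + (3105/2)x^3 - (5589/2)x^2 + (11415/4)x - 5085/4


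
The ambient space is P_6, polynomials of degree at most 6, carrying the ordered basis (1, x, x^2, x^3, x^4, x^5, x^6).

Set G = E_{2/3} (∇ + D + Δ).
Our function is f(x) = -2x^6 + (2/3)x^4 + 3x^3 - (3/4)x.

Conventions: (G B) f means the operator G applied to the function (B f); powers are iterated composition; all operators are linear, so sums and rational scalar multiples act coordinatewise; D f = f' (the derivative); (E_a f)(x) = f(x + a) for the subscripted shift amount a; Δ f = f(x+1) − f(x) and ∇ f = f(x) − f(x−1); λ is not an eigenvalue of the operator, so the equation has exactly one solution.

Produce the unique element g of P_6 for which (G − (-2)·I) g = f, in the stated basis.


the result is g(x) = -x^6 + 9x^5 - (223/6)x^4 + (209/2)x^3 - (2731/12)x^2 + (24691/72)x - 111787/432

write g with unknown coordinates in the stated basis and equate coefficients in (G − (-2)·I) g = f
solving from the highest basis element down gives g = -x^6 + 9x^5 - (223/6)x^4 + (209/2)x^3 - (2731/12)x^2 + (24691/72)x - 111787/432
check: G g = -18x^5 + 75x^4 - 206x^3 + (2731/6)x^2 - (12359/18)x + 111787/216
so G g − (-2)·g = -2x^6 + (2/3)x^4 + 3x^3 - (3/4)x = f ✓


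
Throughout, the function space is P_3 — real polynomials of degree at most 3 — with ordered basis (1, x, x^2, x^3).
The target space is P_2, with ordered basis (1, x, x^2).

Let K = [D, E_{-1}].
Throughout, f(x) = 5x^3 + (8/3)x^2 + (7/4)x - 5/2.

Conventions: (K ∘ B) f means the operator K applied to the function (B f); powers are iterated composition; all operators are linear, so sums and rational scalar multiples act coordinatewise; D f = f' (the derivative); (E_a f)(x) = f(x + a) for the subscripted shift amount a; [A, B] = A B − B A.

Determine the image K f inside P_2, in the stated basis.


E_{-1} f = 5x^3 - (37/3)x^2 + (137/12)x - 79/12
D E_{-1} f = 15x^2 - (74/3)x + 137/12
D f = 15x^2 + (16/3)x + 7/4
E_{-1} D f = 15x^2 - (74/3)x + 137/12
[D, E_{-1}] f = 0

g(x) = 0


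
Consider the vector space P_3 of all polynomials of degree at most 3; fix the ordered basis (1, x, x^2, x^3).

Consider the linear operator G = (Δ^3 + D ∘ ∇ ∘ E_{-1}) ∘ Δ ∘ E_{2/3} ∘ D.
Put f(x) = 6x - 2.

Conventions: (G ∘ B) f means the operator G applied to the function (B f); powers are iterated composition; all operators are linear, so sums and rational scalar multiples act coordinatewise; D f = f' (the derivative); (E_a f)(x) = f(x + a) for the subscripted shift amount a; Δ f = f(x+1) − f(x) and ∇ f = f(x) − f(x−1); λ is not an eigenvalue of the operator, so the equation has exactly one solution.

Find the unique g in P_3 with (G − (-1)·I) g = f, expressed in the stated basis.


write g with unknown coordinates in the stated basis and equate coefficients in (G − (-1)·I) g = f
solving from the highest basis element down gives g = 6x - 2
check: G g = 0
so G g − (-1)·g = 6x - 2 = f ✓

the result is g(x) = 6x - 2


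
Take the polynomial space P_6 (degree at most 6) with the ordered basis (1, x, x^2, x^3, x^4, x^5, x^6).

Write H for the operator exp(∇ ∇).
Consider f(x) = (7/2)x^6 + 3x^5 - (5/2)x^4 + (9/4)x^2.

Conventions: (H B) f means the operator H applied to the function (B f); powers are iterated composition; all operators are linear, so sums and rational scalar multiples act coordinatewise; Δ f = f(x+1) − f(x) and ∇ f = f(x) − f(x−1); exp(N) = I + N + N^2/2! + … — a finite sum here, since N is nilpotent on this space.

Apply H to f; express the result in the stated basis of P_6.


the result is g(x) = (7/2)x^6 + 3x^5 + (205/2)x^4 - 360x^3 + (4629/4)x^2 - 2700x + 5713/2

order-1 term: 105x^4 - 360x^3 + 525x^2 - 360x + 193/2
order-2 term: 630x^2 - 2340x + 2340
order-3 term: 420
the series for exp(∇ ∇) f terminates at order 3
exp(∇ ∇) f = (7/2)x^6 + 3x^5 + (205/2)x^4 - 360x^3 + (4629/4)x^2 - 2700x + 5713/2


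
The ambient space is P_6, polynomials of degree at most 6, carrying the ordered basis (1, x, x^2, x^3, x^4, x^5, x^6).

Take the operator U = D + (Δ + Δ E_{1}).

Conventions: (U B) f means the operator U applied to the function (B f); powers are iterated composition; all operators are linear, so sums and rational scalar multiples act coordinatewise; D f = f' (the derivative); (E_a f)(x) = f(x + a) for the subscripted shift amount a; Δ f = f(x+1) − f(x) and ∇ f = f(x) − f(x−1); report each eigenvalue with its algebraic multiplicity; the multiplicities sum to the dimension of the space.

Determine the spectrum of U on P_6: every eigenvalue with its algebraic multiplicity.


image of 1: 0
image of x: 3
image of x^2: 6x + 4
image of x^3: 9x^2 + 12x + 8
image of x^4: 12x^3 + 24x^2 + 32x + 16
image of x^5: 15x^4 + 40x^3 + 80x^2 + 80x + 32
image of x^6: 18x^5 + 60x^4 + 160x^3 + 240x^2 + 192x + 64
the matrix is upper triangular; its diagonal is (0, 0, 0, 0, 0, 0, 0)
for a triangular matrix the eigenvalues are the diagonal entries, with algebraic multiplicity their repetition count

λ = 0 (multiplicity 7)


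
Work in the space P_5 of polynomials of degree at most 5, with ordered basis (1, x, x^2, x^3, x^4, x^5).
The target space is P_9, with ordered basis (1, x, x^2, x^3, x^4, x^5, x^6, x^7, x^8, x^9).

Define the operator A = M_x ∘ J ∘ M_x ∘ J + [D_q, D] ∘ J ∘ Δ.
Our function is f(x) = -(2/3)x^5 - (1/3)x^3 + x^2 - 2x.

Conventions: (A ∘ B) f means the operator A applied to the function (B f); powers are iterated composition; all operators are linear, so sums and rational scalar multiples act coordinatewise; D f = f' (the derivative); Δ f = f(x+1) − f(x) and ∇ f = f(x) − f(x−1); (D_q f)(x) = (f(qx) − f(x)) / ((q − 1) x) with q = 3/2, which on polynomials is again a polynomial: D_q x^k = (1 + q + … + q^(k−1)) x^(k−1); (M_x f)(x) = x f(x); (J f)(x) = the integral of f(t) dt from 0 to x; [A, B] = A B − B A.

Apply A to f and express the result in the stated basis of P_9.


the image equals g(x) = -(1/72)x^9 - (1/72)x^7 + (1/15)x^6 - (1/4)x^5 + (97/12)x^3 + (215/24)x^2 + (46/9)x + 7/12

J f = -(1/9)x^6 - (1/12)x^4 + (1/3)x^3 - x^2
M_x J f = -(1/9)x^7 - (1/12)x^5 + (1/3)x^4 - x^3
J M_x J f = -(1/72)x^8 - (1/72)x^6 + (1/15)x^5 - (1/4)x^4
M_x J M_x J f = -(1/72)x^9 - (1/72)x^7 + (1/15)x^6 - (1/4)x^5
Δ f = -(10/3)x^4 - (20/3)x^3 - (23/3)x^2 - (7/3)x - 2
J Δ f = -(2/3)x^5 - (5/3)x^4 - (23/9)x^3 - (7/6)x^2 - 2x
D J Δ f = -(10/3)x^4 - (20/3)x^3 - (23/3)x^2 - (7/3)x - 2
D_q D J Δ f = -(325/12)x^3 - (95/3)x^2 - (115/6)x - 7/3
D_q J Δ f = -(211/24)x^4 - (325/24)x^3 - (437/36)x^2 - (35/12)x - 2
D D_q J Δ f = -(211/6)x^3 - (325/8)x^2 - (437/18)x - 35/12
[D_q, D] J Δ f = (97/12)x^3 + (215/24)x^2 + (46/9)x + 7/12
(M_x ∘ J ∘ M_x ∘ J + [D_q, D] ∘ J ∘ Δ) f = -(1/72)x^9 - (1/72)x^7 + (1/15)x^6 - (1/4)x^5 + (97/12)x^3 + (215/24)x^2 + (46/9)x + 7/12


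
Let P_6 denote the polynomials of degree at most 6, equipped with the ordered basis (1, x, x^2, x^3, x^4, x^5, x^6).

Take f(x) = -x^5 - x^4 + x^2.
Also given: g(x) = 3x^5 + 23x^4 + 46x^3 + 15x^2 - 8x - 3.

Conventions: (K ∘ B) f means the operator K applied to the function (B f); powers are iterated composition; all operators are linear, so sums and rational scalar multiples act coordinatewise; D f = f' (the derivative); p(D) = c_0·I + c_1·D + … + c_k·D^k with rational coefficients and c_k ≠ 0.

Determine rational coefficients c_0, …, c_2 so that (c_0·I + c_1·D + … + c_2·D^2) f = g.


c_0 = -3, c_1 = -4, c_2 = -3/2

D^0 f = -x^5 - x^4 + x^2
D^1 f = -5x^4 - 4x^3 + 2x
D^2 f = -20x^3 - 12x^2 + 2
matching coefficients of g against c_0 f + c_1 Df + … from the top degree down determines the c_i
solution: c_0 = -3, c_1 = -4, c_2 = -3/2


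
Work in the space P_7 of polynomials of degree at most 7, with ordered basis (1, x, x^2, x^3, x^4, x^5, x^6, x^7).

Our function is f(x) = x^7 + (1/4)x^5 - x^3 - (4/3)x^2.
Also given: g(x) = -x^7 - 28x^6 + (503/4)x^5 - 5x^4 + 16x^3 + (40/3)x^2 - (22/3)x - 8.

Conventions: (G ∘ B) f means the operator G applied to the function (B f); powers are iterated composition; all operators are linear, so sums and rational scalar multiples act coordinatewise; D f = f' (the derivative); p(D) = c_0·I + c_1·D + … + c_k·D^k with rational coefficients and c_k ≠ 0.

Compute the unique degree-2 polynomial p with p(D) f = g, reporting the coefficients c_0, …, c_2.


p(D) = -I − 4·D + 3·D^2, i.e. c_0 = -1, c_1 = -4, c_2 = 3

D^0 f = x^7 + (1/4)x^5 - x^3 - (4/3)x^2
D^1 f = 7x^6 + (5/4)x^4 - 3x^2 - (8/3)x
D^2 f = 42x^5 + 5x^3 - 6x - 8/3
matching coefficients of g against c_0 f + c_1 Df + … from the top degree down determines the c_i
solution: c_0 = -1, c_1 = -4, c_2 = 3


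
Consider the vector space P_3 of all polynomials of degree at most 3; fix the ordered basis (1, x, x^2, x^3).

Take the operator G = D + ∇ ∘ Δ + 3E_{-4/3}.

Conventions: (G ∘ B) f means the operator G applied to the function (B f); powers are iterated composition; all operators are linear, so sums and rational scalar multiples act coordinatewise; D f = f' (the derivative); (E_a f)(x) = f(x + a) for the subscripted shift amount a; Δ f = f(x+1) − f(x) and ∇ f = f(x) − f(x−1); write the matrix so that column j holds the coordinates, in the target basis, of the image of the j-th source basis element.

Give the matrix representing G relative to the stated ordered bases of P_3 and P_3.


the matrix is [[3, -3, 22/3, -64/9]; [0, 3, -6, 22]; [0, 0, 3, -9]; [0, 0, 0, 3]] (rows listed top to bottom)

image of 1: 3
image of x: 3x - 3
image of x^2: 3x^2 - 6x + 22/3
image of x^3: 3x^3 - 9x^2 + 22x - 64/9
each image's coordinates form column j of the matrix


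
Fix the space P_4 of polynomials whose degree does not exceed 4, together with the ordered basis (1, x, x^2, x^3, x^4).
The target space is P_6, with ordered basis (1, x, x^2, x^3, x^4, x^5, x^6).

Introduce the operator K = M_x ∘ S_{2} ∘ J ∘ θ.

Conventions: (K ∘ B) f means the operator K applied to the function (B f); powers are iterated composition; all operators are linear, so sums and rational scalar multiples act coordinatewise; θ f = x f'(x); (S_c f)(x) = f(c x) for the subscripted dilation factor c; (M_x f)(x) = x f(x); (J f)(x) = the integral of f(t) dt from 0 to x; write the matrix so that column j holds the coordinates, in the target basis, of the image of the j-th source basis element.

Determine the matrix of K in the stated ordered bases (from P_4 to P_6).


image of 1: 0
image of x: 2x^3
image of x^2: (16/3)x^4
image of x^3: 12x^5
image of x^4: (128/5)x^6
each image's coordinates form column j of the matrix

the matrix is [[0, 0, 0, 0, 0]; [0, 0, 0, 0, 0]; [0, 0, 0, 0, 0]; [0, 2, 0, 0, 0]; [0, 0, 16/3, 0, 0]; [0, 0, 0, 12, 0]; [0, 0, 0, 0, 128/5]] (rows listed top to bottom)


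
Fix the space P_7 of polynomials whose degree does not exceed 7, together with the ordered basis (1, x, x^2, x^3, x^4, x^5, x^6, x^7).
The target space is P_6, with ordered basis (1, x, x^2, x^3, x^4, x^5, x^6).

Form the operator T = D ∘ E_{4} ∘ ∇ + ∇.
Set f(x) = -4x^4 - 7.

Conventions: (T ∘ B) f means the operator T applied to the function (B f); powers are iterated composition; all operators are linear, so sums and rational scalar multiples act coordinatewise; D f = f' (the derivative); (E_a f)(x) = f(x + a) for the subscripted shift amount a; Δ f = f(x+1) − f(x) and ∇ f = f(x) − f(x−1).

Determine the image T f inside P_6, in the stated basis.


the result is g(x) = -16x^3 - 24x^2 - 352x - 588

∇ f = -16x^3 + 24x^2 - 16x + 4
E_{4} ∇ f = -16x^3 - 168x^2 - 592x - 700
D E_{4} ∇ f = -48x^2 - 336x - 592
∇ f = -16x^3 + 24x^2 - 16x + 4
(D ∘ E_{4} ∘ ∇ + ∇) f = -16x^3 - 24x^2 - 352x - 588


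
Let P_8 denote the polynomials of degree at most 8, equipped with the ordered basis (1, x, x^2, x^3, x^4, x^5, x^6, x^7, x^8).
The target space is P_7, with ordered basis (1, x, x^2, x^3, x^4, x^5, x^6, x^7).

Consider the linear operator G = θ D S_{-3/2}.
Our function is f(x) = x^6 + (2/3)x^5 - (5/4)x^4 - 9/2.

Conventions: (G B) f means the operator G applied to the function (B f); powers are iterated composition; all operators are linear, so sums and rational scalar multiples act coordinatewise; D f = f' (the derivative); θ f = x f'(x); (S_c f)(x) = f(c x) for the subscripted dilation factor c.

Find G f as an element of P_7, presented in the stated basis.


S_{-3/2} f = (729/64)x^6 - (81/16)x^5 - (405/64)x^4 - 9/2
D S_{-3/2} f = (2187/32)x^5 - (405/16)x^4 - (405/16)x^3
θ D S_{-3/2} f = (10935/32)x^5 - (405/4)x^4 - (1215/16)x^3

the result is g(x) = (10935/32)x^5 - (405/4)x^4 - (1215/16)x^3


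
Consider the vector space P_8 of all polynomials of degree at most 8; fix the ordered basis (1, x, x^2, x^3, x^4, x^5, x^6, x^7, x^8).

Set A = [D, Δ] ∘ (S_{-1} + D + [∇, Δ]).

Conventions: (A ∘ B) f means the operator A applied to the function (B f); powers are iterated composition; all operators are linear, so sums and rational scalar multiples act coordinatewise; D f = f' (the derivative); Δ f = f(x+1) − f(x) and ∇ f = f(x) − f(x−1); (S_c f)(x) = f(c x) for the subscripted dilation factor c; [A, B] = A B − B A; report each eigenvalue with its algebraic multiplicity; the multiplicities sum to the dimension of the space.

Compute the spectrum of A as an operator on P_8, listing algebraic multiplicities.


λ = 0 (multiplicity 9)

image of 1: 0
image of x: 0
image of x^2: 0
image of x^3: 0
image of x^4: 0
image of x^5: 0
image of x^6: 0
image of x^7: 0
image of x^8: 0
the matrix is upper triangular; its diagonal is (0, 0, 0, 0, 0, 0, 0, 0, 0)
for a triangular matrix the eigenvalues are the diagonal entries, with algebraic multiplicity their repetition count


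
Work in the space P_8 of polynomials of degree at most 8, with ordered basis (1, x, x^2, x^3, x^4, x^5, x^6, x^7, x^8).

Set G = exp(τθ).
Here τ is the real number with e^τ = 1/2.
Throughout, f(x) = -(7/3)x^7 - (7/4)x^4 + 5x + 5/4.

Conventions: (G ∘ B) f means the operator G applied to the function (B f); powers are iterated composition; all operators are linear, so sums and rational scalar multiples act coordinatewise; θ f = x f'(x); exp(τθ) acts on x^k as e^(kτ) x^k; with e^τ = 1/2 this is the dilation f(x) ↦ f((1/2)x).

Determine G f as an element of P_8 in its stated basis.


exp(τθ) x^k = e^(kτ) x^k; with e^τ = 1/2 this sends x^k to (1/2)^k x^k
x ↦ 1/2 x
x^4 ↦ 1/16 x^4
x^7 ↦ 1/128 x^7
applying this coordinatewise to f: exp(τθ) f = -(7/384)x^7 - (7/64)x^4 + (5/2)x + 5/4

g(x) = -(7/384)x^7 - (7/64)x^4 + (5/2)x + 5/4


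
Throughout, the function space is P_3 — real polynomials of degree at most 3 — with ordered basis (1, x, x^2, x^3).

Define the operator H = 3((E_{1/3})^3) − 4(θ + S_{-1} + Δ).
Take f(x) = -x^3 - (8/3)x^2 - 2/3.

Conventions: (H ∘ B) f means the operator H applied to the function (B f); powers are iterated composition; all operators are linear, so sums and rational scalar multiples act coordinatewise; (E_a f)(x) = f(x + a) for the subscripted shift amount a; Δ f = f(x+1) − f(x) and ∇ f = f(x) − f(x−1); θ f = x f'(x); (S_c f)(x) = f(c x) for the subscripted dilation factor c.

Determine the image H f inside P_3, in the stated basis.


the result is g(x) = 5x^3 + 27x^2 + (25/3)x + 13/3

E_{1/3} f = -x^3 - (11/3)x^2 - (19/9)x - 1
E_{1/3} E_{1/3} f = -x^3 - (14/3)x^2 - (44/9)x - 58/27
E_{1/3} E_{1/3} E_{1/3} f = -x^3 - (17/3)x^2 - (25/3)x - 13/3
(3((E_{1/3})^3)) f = -3x^3 - 17x^2 - 25x - 13
θ f = -3x^3 - (16/3)x^2
S_{-1} f = x^3 - (8/3)x^2 - 2/3
Δ f = -3x^2 - (25/3)x - 11/3
(θ + S_{-1} + Δ) f = -2x^3 - 11x^2 - (25/3)x - 13/3
(-4(θ + S_{-1} + Δ)) f = 8x^3 + 44x^2 + (100/3)x + 52/3
(3((E_{1/3})^3) − 4(θ + S_{-1} + Δ)) f = 5x^3 + 27x^2 + (25/3)x + 13/3


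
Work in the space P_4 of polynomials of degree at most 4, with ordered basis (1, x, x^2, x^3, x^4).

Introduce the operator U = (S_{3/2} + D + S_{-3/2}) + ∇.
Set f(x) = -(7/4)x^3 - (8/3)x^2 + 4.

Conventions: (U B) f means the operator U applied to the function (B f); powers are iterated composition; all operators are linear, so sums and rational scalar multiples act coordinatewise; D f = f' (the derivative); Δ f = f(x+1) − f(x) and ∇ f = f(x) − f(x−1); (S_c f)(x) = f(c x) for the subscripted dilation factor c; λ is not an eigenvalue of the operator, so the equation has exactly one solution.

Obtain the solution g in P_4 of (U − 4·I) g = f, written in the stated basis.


write g with unknown coordinates in the stated basis and equate coefficients in (U − 4·I) g = f
solving from the highest basis element down gives g = (7/16)x^3 - (127/12)x^2 - (2095/192)x - 1421/192
check: U g = -45x^2 - (2095/48)x - 1229/48
so U g − 4·g = -(7/4)x^3 - (8/3)x^2 + 4 = f ✓

the image equals g(x) = (7/16)x^3 - (127/12)x^2 - (2095/192)x - 1421/192


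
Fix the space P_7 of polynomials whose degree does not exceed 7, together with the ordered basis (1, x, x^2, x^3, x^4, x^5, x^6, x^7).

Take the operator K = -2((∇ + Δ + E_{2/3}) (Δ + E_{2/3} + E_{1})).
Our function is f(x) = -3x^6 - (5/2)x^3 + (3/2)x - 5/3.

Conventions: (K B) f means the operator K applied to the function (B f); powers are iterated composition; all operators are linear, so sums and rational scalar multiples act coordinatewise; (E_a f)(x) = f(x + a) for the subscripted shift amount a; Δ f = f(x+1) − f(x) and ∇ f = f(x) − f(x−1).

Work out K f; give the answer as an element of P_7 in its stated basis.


Δ f = -18x^5 - 45x^4 - 60x^3 - (105/2)x^2 - (51/2)x - 4
E_{2/3} f = -3x^6 - 12x^5 - 20x^4 - (365/18)x^3 - (125/9)x^2 - (227/54)x - 406/243
E_{1} f = -3x^6 - 18x^5 - 45x^4 - (125/2)x^3 - (105/2)x^2 - 24x - 17/3
(Δ + E_{2/3} + E_{1}) f = -6x^6 - 48x^5 - 110x^4 - (1285/9)x^3 - (1070/9)x^2 - (1450/27)x - 2755/243
∇ (Δ + E_{2/3} + E_{1}) f = -36x^5 - 150x^4 - 80x^3 - (475/3)x^2 - (409/9)x - 259/27
Δ (Δ + E_{2/3} + E_{1}) f = -36x^5 - 330x^4 - 1040x^3 - (4975/3)x^2 - (12439/9)x - 12943/27
E_{2/3} (Δ + E_{2/3} + E_{1}) f = -6x^6 - 72x^5 - 310x^4 - 685x^3 - (7720/9)x^2 - (5266/9)x - 41519/243
(∇ + Δ + E_{2/3}) (Δ + E_{2/3} + E_{1}) f = -6x^6 - 144x^5 - 790x^4 - 1805x^3 - (24070/9)x^2 - (6038/3)x - 160337/243
(-2((∇ + Δ + E_{2/3}) (Δ + E_{2/3} + E_{1}))) f = 12x^6 + 288x^5 + 1580x^4 + 3610x^3 + (48140/9)x^2 + (12076/3)x + 320674/243

the result is g(x) = 12x^6 + 288x^5 + 1580x^4 + 3610x^3 + (48140/9)x^2 + (12076/3)x + 320674/243


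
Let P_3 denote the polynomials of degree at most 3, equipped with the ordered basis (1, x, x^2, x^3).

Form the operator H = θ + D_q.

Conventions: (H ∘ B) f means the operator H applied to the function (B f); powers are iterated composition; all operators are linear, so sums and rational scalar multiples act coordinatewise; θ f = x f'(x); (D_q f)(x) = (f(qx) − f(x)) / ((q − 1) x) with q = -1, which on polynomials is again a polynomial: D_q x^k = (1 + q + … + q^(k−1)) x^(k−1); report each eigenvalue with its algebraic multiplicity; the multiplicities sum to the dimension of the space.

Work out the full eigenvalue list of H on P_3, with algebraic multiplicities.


image of 1: 0
image of x: x + 1
image of x^2: 2x^2
image of x^3: 3x^3 + x^2
the matrix is upper triangular; its diagonal is (0, 1, 2, 3)
for a triangular matrix the eigenvalues are the diagonal entries, with algebraic multiplicity their repetition count

λ = 0 (multiplicity 1), λ = 1 (multiplicity 1), λ = 2 (multiplicity 1), λ = 3 (multiplicity 1)


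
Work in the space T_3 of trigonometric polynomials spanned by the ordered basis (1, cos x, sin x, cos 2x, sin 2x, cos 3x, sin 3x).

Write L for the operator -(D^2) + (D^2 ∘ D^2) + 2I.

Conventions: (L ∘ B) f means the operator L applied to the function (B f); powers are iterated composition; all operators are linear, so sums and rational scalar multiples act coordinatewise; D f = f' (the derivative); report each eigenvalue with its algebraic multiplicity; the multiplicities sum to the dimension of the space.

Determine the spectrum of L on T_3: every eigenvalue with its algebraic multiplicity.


λ = 2 (multiplicity 1), λ = 4 (multiplicity 2), λ = 22 (multiplicity 2), λ = 92 (multiplicity 2)

image of 1: 2
image of cos x: 4cos x
image of sin x: 4sin x
image of cos 2x: 22cos 2x
image of sin 2x: 22sin 2x
image of cos 3x: 92cos 3x
image of sin 3x: 92sin 3x
the matrix is diagonal; its diagonal is (2, 4, 4, 22, 22, 92, 92)
for a triangular matrix the eigenvalues are the diagonal entries, with algebraic multiplicity their repetition count


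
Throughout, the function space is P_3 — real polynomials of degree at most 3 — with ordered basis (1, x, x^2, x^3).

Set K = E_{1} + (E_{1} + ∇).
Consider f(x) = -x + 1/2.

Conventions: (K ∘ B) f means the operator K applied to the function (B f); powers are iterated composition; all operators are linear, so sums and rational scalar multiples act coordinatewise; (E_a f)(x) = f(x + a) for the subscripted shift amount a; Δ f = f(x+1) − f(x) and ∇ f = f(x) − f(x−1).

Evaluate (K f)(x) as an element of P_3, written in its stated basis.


the image equals g(x) = -2x - 2

E_{1} f = -x - 1/2
E_{1} f = -x - 1/2
∇ f = -1
(E_{1} + ∇) f = -x - 3/2
(E_{1} + (E_{1} + ∇)) f = -2x - 2


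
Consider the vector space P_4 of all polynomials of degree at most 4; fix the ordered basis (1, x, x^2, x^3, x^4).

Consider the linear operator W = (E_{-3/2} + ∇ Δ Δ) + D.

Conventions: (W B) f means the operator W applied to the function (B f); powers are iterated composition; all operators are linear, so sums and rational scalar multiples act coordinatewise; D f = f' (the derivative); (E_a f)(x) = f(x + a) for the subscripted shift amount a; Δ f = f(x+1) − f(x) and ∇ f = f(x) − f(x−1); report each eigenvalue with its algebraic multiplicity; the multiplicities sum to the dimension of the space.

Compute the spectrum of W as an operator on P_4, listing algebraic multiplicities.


λ = 1 (multiplicity 5)

image of 1: 1
image of x: x - 1/2
image of x^2: x^2 - x + 9/4
image of x^3: x^3 - (3/2)x^2 + (27/4)x + 21/8
image of x^4: x^4 - 2x^3 + (27/2)x^2 + (21/2)x + 273/16
the matrix is upper triangular; its diagonal is (1, 1, 1, 1, 1)
for a triangular matrix the eigenvalues are the diagonal entries, with algebraic multiplicity their repetition count


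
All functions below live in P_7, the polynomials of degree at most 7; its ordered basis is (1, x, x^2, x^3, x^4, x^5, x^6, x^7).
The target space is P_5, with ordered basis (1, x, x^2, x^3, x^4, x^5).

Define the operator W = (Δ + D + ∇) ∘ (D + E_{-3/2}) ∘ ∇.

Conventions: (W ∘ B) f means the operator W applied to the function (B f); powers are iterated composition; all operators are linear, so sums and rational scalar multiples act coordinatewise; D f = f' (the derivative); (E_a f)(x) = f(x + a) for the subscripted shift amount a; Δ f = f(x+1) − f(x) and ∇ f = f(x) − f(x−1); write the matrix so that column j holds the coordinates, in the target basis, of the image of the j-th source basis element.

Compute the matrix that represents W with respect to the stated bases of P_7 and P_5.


the matrix is [[0, 0, 6, -18, 119, -490, 15305/8, -27783/4]; [0, 0, 0, 18, -72, 595, -2940, 107135/8]; [0, 0, 0, 0, 36, -180, 1785, -10290]; [0, 0, 0, 0, 0, 60, -360, 4165]; [0, 0, 0, 0, 0, 0, 90, -630]; [0, 0, 0, 0, 0, 0, 0, 126]] (rows listed top to bottom)

image of 1: 0
image of x: 0
image of x^2: 6
image of x^3: 18x - 18
image of x^4: 36x^2 - 72x + 119
image of x^5: 60x^3 - 180x^2 + 595x - 490
image of x^6: 90x^4 - 360x^3 + 1785x^2 - 2940x + 15305/8
image of x^7: 126x^5 - 630x^4 + 4165x^3 - 10290x^2 + (107135/8)x - 27783/4
each image's coordinates form column j of the matrix


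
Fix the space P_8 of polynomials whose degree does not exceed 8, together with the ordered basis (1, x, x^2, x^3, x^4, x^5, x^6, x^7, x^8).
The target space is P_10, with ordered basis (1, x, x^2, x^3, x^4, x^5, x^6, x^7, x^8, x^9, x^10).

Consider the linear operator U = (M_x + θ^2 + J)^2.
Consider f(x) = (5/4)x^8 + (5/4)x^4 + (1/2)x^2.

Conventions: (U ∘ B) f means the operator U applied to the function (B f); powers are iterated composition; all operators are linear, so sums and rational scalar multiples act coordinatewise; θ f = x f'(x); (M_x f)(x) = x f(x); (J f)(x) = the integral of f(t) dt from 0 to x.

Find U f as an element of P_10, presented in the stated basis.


M_x f = (5/4)x^9 + (5/4)x^5 + (1/2)x^3
θ f = 10x^8 + 5x^4 + x^2
θ θ f = 80x^8 + 20x^4 + 2x^2
J f = (5/36)x^9 + (1/4)x^5 + (1/6)x^3
(M_x + θ^2 + J) f = (25/18)x^9 + 80x^8 + (3/2)x^5 + 20x^4 + (2/3)x^3 + 2x^2
M_x (M_x + θ^2 + J) f = (25/18)x^10 + 80x^9 + (3/2)x^6 + 20x^5 + (2/3)x^4 + 2x^3
θ (M_x + θ^2 + J) f = (25/2)x^9 + 640x^8 + (15/2)x^5 + 80x^4 + 2x^3 + 4x^2
θ θ (M_x + θ^2 + J) f = (225/2)x^9 + 5120x^8 + (75/2)x^5 + 320x^4 + 6x^3 + 8x^2
J (M_x + θ^2 + J) f = (5/36)x^10 + (80/9)x^9 + (1/4)x^6 + 4x^5 + (1/6)x^4 + (2/3)x^3
(M_x + θ^2 + J) (M_x + θ^2 + J) f = (55/36)x^10 + (3625/18)x^9 + 5120x^8 + (7/4)x^6 + (123/2)x^5 + (1925/6)x^4 + (26/3)x^3 + 8x^2

the result is g(x) = (55/36)x^10 + (3625/18)x^9 + 5120x^8 + (7/4)x^6 + (123/2)x^5 + (1925/6)x^4 + (26/3)x^3 + 8x^2


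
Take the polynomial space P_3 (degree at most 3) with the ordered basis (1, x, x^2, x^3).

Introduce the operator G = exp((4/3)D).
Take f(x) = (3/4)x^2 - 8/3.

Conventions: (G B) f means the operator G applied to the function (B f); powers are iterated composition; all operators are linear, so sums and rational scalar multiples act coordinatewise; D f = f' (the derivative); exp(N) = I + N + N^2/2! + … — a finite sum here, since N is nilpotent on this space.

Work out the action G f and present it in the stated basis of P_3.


order-1 term: 2x
order-2 term: 4/3
the series for exp((4/3)D) f terminates at order 2
exp((4/3)D) f = (3/4)x^2 + 2x - 4/3

the image equals g(x) = (3/4)x^2 + 2x - 4/3


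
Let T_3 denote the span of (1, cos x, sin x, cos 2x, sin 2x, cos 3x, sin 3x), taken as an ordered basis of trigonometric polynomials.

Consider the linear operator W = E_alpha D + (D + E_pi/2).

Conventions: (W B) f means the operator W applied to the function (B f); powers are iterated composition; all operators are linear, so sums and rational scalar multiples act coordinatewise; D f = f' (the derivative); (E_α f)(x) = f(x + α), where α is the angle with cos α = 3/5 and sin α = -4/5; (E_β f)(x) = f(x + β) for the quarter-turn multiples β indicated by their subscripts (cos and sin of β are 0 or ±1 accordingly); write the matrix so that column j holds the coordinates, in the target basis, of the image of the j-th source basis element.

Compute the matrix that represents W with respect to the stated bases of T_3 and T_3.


image of 1: 1
image of cos x: (4/5)cos x - (13/5)sin x
image of sin x: (13/5)cos x + (4/5)sin x
image of cos 2x: (23/25)cos 2x - (36/25)sin 2x
image of sin 2x: (36/25)cos 2x + (23/25)sin 2x
image of cos 3x: (132/125)cos 3x + (101/125)sin 3x
image of sin 3x: -(101/125)cos 3x + (132/125)sin 3x
each image's coordinates form column j of the matrix

the matrix is [[1, 0, 0, 0, 0, 0, 0]; [0, 4/5, 13/5, 0, 0, 0, 0]; [0, -13/5, 4/5, 0, 0, 0, 0]; [0, 0, 0, 23/25, 36/25, 0, 0]; [0, 0, 0, -36/25, 23/25, 0, 0]; [0, 0, 0, 0, 0, 132/125, -101/125]; [0, 0, 0, 0, 0, 101/125, 132/125]] (rows listed top to bottom)


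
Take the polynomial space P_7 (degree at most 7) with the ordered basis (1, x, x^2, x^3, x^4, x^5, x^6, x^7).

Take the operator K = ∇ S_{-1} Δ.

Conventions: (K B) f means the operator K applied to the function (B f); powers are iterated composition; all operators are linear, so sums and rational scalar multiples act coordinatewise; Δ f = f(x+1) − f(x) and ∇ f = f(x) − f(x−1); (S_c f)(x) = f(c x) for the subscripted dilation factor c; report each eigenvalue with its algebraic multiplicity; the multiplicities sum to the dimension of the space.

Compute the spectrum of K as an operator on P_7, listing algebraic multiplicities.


λ = 0 (multiplicity 8)

image of 1: 0
image of x: 0
image of x^2: -2
image of x^3: 6x - 6
image of x^4: -12x^2 + 24x - 14
image of x^5: 20x^3 - 60x^2 + 70x - 30
image of x^6: -30x^4 + 120x^3 - 210x^2 + 180x - 62
image of x^7: 42x^5 - 210x^4 + 490x^3 - 630x^2 + 434x - 126
the matrix is upper triangular; its diagonal is (0, 0, 0, 0, 0, 0, 0, 0)
for a triangular matrix the eigenvalues are the diagonal entries, with algebraic multiplicity their repetition count


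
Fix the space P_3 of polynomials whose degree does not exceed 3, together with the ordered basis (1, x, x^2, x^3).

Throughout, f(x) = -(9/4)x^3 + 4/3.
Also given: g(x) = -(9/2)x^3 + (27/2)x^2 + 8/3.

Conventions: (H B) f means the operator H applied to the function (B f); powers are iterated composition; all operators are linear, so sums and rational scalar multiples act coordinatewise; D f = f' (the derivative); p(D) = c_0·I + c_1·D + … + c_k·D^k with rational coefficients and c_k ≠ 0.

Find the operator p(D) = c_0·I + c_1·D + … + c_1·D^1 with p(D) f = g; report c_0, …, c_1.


D^0 f = -(9/4)x^3 + 4/3
D^1 f = -(27/4)x^2
matching coefficients of g against c_0 f + c_1 Df + … from the top degree down determines the c_i
solution: c_0 = 2, c_1 = -2

p(D) = 2·I − 2·D, i.e. c_0 = 2, c_1 = -2


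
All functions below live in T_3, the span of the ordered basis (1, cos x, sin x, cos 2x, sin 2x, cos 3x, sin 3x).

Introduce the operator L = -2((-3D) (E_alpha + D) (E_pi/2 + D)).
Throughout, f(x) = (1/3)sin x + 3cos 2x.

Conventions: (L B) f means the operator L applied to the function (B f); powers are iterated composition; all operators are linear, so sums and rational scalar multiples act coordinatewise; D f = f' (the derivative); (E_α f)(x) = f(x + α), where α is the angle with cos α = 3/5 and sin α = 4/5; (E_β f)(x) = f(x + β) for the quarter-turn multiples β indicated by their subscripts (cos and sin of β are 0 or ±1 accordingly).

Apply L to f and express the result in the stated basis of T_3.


the image equals g(x) = -(36/5)cos x - (12/5)sin x + (3168/25)cos 2x + (5076/25)sin 2x

E_pi/2 f = (1/3)cos x - 3cos 2x
D f = (1/3)cos x - 6sin 2x
(E_pi/2 + D) f = (2/3)cos x - 3cos 2x - 6sin 2x
E_alpha (E_pi/2 + D) f = (2/5)cos x - (8/15)sin x - (123/25)cos 2x + (114/25)sin 2x
D (E_pi/2 + D) f = -(2/3)sin x - 12cos 2x + 6sin 2x
(E_alpha + D) (E_pi/2 + D) f = (2/5)cos x - (6/5)sin x - (423/25)cos 2x + (264/25)sin 2x
D (E_alpha + D) (E_pi/2 + D) f = -(6/5)cos x - (2/5)sin x + (528/25)cos 2x + (846/25)sin 2x
(-3D) (E_alpha + D) (E_pi/2 + D) f = (18/5)cos x + (6/5)sin x - (1584/25)cos 2x - (2538/25)sin 2x
(-2((-3D) (E_alpha + D) (E_pi/2 + D))) f = -(36/5)cos x - (12/5)sin x + (3168/25)cos 2x + (5076/25)sin 2x


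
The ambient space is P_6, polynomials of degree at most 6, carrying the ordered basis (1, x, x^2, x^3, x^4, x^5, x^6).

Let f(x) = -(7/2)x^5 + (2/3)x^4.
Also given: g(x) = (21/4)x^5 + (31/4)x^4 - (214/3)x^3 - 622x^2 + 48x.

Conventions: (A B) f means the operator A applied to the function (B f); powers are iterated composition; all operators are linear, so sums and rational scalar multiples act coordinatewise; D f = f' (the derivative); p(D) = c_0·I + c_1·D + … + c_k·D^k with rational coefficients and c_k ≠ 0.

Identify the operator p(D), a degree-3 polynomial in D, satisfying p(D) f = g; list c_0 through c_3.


p(D) = -(3/2)·I − (1/2)·D + D^2 + 3·D^3, i.e. c_0 = -3/2, c_1 = -1/2, c_2 = 1, c_3 = 3

D^0 f = -(7/2)x^5 + (2/3)x^4
D^1 f = -(35/2)x^4 + (8/3)x^3
D^2 f = -70x^3 + 8x^2
D^3 f = -210x^2 + 16x
matching coefficients of g against c_0 f + c_1 Df + … from the top degree down determines the c_i
solution: c_0 = -3/2, c_1 = -1/2, c_2 = 1, c_3 = 3


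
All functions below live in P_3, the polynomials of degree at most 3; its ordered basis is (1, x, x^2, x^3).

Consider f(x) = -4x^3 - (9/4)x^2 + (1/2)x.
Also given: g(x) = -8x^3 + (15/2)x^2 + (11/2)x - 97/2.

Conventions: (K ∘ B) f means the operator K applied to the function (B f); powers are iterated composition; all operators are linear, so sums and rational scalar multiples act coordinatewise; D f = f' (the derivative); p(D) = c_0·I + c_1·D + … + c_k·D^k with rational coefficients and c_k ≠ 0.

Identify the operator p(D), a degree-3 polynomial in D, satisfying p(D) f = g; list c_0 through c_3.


c_0 = 2, c_1 = -1, c_2 = 0, c_3 = 2

D^0 f = -4x^3 - (9/4)x^2 + (1/2)x
D^1 f = -12x^2 - (9/2)x + 1/2
D^2 f = -24x - 9/2
D^3 f = -24
matching coefficients of g against c_0 f + c_1 Df + … from the top degree down determines the c_i
solution: c_0 = 2, c_1 = -1, c_2 = 0, c_3 = 2


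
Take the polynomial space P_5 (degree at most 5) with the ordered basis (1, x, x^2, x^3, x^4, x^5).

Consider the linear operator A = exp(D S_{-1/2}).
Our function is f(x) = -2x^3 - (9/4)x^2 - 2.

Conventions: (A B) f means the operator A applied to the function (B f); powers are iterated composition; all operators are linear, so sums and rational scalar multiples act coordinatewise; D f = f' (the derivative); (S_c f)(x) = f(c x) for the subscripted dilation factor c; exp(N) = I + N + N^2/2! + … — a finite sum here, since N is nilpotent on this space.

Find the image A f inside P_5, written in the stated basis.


order-1 term: (3/4)x^2 - (9/8)x
order-2 term: (3/16)x + 9/32
order-3 term: -1/32
the series for exp(D S_{-1/2}) f terminates at order 3
exp(D S_{-1/2}) f = -2x^3 - (3/2)x^2 - (15/16)x - 7/4

the image equals g(x) = -2x^3 - (3/2)x^2 - (15/16)x - 7/4


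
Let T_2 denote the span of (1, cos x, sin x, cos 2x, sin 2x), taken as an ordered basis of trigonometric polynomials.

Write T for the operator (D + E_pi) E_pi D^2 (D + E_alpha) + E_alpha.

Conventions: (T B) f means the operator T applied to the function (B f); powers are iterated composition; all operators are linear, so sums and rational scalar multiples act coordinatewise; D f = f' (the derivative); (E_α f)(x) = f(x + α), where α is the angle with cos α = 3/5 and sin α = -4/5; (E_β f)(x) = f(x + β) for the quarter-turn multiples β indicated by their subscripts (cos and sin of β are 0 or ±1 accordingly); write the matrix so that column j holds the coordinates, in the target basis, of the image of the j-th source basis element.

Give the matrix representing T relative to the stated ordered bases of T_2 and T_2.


image of 1: 1
image of cos x: -(1/5)cos x + (2/5)sin x
image of sin x: -(2/5)cos x - (1/5)sin x
image of cos 2x: (229/25)cos 2x + (72/25)sin 2x
image of sin 2x: -(72/25)cos 2x + (229/25)sin 2x
each image's coordinates form column j of the matrix

the matrix is [[1, 0, 0, 0, 0]; [0, -1/5, -2/5, 0, 0]; [0, 2/5, -1/5, 0, 0]; [0, 0, 0, 229/25, -72/25]; [0, 0, 0, 72/25, 229/25]] (rows listed top to bottom)


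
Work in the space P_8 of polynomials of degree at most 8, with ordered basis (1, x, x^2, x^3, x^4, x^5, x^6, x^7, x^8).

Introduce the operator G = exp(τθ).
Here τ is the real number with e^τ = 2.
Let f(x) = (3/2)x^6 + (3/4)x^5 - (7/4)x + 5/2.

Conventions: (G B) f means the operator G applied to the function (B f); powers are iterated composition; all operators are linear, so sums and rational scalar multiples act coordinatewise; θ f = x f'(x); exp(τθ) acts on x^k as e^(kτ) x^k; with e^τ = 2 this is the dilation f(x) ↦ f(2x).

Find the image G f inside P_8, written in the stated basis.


the image equals g(x) = 96x^6 + 24x^5 - (7/2)x + 5/2

exp(τθ) x^k = e^(kτ) x^k; with e^τ = 2 this sends x^k to 2^k x^k
x ↦ 2 x
x^5 ↦ 32 x^5
x^6 ↦ 64 x^6
applying this coordinatewise to f: exp(τθ) f = 96x^6 + 24x^5 - (7/2)x + 5/2


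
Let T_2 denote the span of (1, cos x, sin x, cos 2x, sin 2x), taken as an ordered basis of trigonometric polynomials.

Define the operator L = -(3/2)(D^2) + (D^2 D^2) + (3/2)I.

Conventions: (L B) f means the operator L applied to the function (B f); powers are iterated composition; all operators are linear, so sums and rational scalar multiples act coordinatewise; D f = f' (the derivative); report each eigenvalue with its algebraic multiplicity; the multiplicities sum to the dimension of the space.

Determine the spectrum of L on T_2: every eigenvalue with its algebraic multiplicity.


λ = 3/2 (multiplicity 1), λ = 4 (multiplicity 2), λ = 47/2 (multiplicity 2)

image of 1: 3/2
image of cos x: 4cos x
image of sin x: 4sin x
image of cos 2x: (47/2)cos 2x
image of sin 2x: (47/2)sin 2x
the matrix is diagonal; its diagonal is (3/2, 4, 4, 47/2, 47/2)
for a triangular matrix the eigenvalues are the diagonal entries, with algebraic multiplicity their repetition count


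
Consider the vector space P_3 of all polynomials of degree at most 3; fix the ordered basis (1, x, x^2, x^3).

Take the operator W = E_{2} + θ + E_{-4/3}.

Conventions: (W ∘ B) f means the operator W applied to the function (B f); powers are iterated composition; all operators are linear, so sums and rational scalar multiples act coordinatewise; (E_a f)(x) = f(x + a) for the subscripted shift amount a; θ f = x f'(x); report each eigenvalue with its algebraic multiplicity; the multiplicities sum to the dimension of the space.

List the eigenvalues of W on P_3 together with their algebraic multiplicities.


image of 1: 2
image of x: 3x + 2/3
image of x^2: 4x^2 + (4/3)x + 52/9
image of x^3: 5x^3 + 2x^2 + (52/3)x + 152/27
the matrix is upper triangular; its diagonal is (2, 3, 4, 5)
for a triangular matrix the eigenvalues are the diagonal entries, with algebraic multiplicity their repetition count

λ = 2 (multiplicity 1), λ = 3 (multiplicity 1), λ = 4 (multiplicity 1), λ = 5 (multiplicity 1)
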